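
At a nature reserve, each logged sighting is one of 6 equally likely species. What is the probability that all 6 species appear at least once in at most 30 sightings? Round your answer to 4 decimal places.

By inclusion–exclusion over which species are missing,
P(all seen) = Σ_{j=0}^{6} (-1)^j C(6,j)((6-j)/6)^30
= 1.00000 - 0.02528 + 0.00008 - 0.00000 + 0.00000 - 0.00000 + 0.00000
= 0.97480.

0.9748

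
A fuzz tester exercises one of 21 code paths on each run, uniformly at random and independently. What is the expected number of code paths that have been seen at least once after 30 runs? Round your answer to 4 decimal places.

For each code path, P(seen in 30 runs) = 1 - (20/21)^30 = 0.76862.
By linearity of expectation, E[distinct seen] = 21·(1 - (20/21)^30) = 16.14107.

16.1411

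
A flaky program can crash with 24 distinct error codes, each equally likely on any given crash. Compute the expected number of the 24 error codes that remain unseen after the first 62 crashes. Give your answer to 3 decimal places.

For each error code, P(unseen after 62) = (23/24)^62 = 0.0715.
By linearity of expectation, E[unseen] = 24·(23/24)^62 = 1.7149.

1.715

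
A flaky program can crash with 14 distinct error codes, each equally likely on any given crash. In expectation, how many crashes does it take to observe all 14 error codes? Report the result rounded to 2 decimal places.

Split into phases: going from k distinct to k+1 distinct takes on average 14/(14-k) crashes.
E[T] = 14/14 + 14/13 + 14/12 + ... + 14/2 + 14/1 = 14·H_{14}.
H_{14} = 3.252, so E[T] = 45.522.

45.52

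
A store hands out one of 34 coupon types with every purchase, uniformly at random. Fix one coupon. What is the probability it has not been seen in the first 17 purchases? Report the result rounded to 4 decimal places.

0.6020

On each purchase the fixed coupon fails to appear with probability 33/34.
P(still missing after 17) = (33/34)^17 = 0.60200.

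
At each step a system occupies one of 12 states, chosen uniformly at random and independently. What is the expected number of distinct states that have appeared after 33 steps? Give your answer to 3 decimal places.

11.321

For each state, P(seen in 33 steps) = 1 - (11/12)^33 = 0.9434.
By linearity of expectation, E[distinct seen] = 12·(1 - (11/12)^33) = 11.3205.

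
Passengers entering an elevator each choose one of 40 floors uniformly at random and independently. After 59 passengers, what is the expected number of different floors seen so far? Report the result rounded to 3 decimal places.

31.019

For each floor, P(seen in 59 passengers) = 1 - (39/40)^59 = 0.7755.
By linearity of expectation, E[distinct seen] = 40·(1 - (39/40)^59) = 31.0188.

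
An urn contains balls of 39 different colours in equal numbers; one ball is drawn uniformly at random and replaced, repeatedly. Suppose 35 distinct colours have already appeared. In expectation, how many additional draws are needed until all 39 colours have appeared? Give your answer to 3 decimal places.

81.250

With k distinct colours already seen, the next new one takes an expected 39/(39-k) draws.
Sum over k = 35,...,38: E = 39/4 + 39/3 + 39/2 + 39/1 = 81.2500.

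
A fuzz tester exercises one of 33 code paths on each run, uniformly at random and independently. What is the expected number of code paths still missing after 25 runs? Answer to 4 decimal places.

For each code path, P(unseen after 25) = (32/33)^25 = 0.46334.
By linearity of expectation, E[unseen] = 33·(32/33)^25 = 15.29026.

15.2903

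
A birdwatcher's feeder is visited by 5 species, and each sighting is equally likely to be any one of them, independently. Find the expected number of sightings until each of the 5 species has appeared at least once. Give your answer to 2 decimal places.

After k distinct species have appeared, the next sighting gives a new one with probability (5-k)/5, so the expected wait for the (k+1)-th is 5/(5-k).
E[T] = 5/5 + 5/4 + 5/3 + 5/2 + 5/1 = 5·H_{5}.
H_{5} = 2.283, so E[T] = 11.417.

11.42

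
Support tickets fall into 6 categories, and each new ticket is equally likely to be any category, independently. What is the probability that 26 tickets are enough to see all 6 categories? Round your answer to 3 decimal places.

Let A_i be the event that category i is missing after 26 tickets. By inclusion–exclusion on the A_i,
P(all seen) = Σ_{j=0}^{6} (-1)^j C(6,j)((6-j)/6)^26
= 1.0000 - 0.0524 + 0.0004 - 0.0000 + 0.0000 - 0.0000 + 0.0000
= 0.9480.

0.948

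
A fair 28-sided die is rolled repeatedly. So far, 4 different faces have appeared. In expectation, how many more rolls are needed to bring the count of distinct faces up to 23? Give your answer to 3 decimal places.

The wait to go from k to k+1 distinct faces is geometric with mean 28/(28-k).
Sum over k = 4,...,22: E = 28/24 + 28/23 + 28/22 + ... + 28/7 + 28/6 = 41.7935.

41.793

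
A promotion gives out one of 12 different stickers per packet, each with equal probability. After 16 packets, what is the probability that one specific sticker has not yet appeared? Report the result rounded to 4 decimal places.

On each packet the fixed sticker fails to appear with probability 11/12.
P(still missing after 16) = (11/12)^16 = 0.24853.

0.2485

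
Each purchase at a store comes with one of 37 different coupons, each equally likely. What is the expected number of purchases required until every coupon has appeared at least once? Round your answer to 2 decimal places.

155.46

Split into phases: going from k distinct to k+1 distinct takes on average 37/(37-k) purchases.
E[T] = 37/37 + 37/36 + 37/35 + ... + 37/2 + 37/1 = 37·H_{37}.
H_{37} = 4.202, so E[T] = 155.459.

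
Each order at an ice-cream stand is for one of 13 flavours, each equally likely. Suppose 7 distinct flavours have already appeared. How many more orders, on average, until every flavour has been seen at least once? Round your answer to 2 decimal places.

With k distinct flavours already seen, the next new one takes an expected 13/(13-k) orders.
Sum over k = 7,...,12: E = 13/6 + 13/5 + 13/4 + 13/3 + 13/2 + 13/1 = 31.850.

31.85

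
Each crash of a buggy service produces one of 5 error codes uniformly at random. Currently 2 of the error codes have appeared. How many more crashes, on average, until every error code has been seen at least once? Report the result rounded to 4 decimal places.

The wait to go from k to k+1 distinct error codes is geometric with mean 5/(5-k).
Sum over k = 2,...,4: E = 5/3 + 5/2 + 5/1 = 9.16667.

9.1667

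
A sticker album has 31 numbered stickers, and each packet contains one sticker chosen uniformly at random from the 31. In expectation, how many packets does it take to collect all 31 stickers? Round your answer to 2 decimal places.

124.84

Split into phases: going from k distinct to k+1 distinct takes on average 31/(31-k) packets.
E[T] = 31/31 + 31/30 + 31/29 + ... + 31/2 + 31/1 = 31·H_{31}.
H_{31} = 4.027, so E[T] = 124.845.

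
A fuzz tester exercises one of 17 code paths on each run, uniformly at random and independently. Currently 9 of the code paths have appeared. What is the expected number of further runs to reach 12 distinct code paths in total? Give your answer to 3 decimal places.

With k distinct code paths already seen, the next new one takes an expected 17/(17-k) runs.
Sum over k = 9,...,11: E = 17/8 + 17/7 + 17/6 = 7.3869.

7.387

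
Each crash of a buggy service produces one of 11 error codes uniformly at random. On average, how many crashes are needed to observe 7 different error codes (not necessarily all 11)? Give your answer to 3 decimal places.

10.302

Going from k to k+1 distinct takes a geometric number of crashes with mean 11/(11-k).
Sum over k = 0,...,6: E = 11/11 + 11/10 + 11/9 + ... + 11/6 + 11/5 = 10.3020.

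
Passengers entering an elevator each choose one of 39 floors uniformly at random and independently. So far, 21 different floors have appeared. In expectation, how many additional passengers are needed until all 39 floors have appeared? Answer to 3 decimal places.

From k distinct to k+1 distinct takes on average 39/(39-k) passengers.
Sum over k = 21,...,38: E = 39/18 + 39/17 + 39/16 + ... + 39/2 + 39/1 = 136.3092.

136.309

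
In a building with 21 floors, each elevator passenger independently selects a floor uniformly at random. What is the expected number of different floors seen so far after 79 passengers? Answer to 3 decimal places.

For each floor, P(seen in 79 passengers) = 1 - (20/21)^79 = 0.9788.
By linearity of expectation, E[distinct seen] = 21·(1 - (20/21)^79) = 20.5551.

20.555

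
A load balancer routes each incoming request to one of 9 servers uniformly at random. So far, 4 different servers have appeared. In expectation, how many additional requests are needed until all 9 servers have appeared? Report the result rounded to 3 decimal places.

From k distinct to k+1 distinct takes on average 9/(9-k) requests.
Sum over k = 4,...,8: E = 9/5 + 9/4 + 9/3 + 9/2 + 9/1 = 20.5500.

20.550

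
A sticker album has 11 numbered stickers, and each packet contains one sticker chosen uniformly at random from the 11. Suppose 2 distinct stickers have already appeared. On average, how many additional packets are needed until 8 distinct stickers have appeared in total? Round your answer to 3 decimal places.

The wait to go from k to k+1 distinct stickers is geometric with mean 11/(11-k).
Sum over k = 2,...,7: E = 11/9 + 11/8 + 11/7 + 11/6 + 11/5 + 11/4 = 10.9520.

10.952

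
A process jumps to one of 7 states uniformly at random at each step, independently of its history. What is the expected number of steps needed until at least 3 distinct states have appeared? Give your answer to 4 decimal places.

With k distinct states already seen, the next new one arrives after an expected 7/(7-k) steps.
Sum over k = 0,...,2: E = 7/7 + 7/6 + 7/5 = 3.56667.

3.5667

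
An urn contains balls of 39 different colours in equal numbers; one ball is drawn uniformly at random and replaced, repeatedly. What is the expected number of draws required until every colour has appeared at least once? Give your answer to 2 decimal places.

Split into phases: going from k distinct to k+1 distinct takes on average 39/(39-k) draws.
E[T] = 39/39 + 39/38 + 39/37 + ... + 39/2 + 39/1 = 39·H_{39}.
H_{39} = 4.254, so E[T] = 165.888.

165.89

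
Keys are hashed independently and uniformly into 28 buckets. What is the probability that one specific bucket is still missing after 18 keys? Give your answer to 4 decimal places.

0.5196

On each key the fixed bucket fails to appear with probability 27/28.
P(still missing after 18) = (27/28)^18 = 0.51964.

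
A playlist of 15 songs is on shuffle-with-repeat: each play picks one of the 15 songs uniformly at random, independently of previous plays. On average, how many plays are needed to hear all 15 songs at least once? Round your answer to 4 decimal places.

49.7734

The wait to go from k to k+1 distinct songs is geometric with mean 15/(15-k).
E[T] = 15/15 + 15/14 + 15/13 + ... + 15/2 + 15/1 = 15·H_{15}.
H_{15} = 3.31823, so E[T] = 49.77343.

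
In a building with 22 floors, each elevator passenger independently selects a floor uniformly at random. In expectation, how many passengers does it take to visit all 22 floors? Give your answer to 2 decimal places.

The wait to go from k to k+1 distinct floors is geometric with mean 22/(22-k).
E[T] = 22/22 + 22/21 + 22/20 + ... + 22/2 + 22/1 = 22·H_{22}.
H_{22} = 3.691, so E[T] = 81.198.

81.20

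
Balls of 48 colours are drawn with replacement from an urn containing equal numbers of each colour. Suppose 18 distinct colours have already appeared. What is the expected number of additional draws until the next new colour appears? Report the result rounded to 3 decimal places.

1.600

The number of draws until the next new colour is geometric with success probability 30/48, so its mean is 48/30.
E = 48/30 = 1.6000.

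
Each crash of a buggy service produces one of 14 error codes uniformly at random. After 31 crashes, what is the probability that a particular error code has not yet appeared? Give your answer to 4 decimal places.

0.1005

On each crash the fixed error code fails to appear with probability 13/14.
P(still missing after 31) = (13/14)^31 = 0.10053.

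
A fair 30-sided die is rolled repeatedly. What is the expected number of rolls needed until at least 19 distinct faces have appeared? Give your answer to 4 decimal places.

29.2533

With k distinct faces already seen, the next new one arrives after an expected 30/(30-k) rolls.
Sum over k = 0,...,18: E = 30/30 + 30/29 + 30/28 + ... + 30/13 + 30/12 = 29.25329.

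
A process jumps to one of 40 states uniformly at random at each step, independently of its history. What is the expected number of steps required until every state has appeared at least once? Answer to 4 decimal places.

171.1417

Split into phases: going from k distinct to k+1 distinct takes on average 40/(40-k) steps.
E[T] = 40/40 + 40/39 + 40/38 + ... + 40/2 + 40/1 = 40·H_{40}.
H_{40} = 4.27854, so E[T] = 171.14172.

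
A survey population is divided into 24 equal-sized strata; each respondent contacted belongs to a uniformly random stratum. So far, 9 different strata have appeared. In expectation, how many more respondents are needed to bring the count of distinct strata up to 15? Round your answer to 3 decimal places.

The wait to go from k to k+1 distinct strata is geometric with mean 24/(24-k).
Sum over k = 9,...,14: E = 24/15 + 24/14 + 24/13 + 24/12 + 24/11 + 24/10 = 11.7423.

11.742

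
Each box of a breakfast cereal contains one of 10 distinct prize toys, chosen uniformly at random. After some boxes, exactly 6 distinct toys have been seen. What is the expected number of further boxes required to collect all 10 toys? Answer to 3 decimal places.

20.833

From k distinct to k+1 distinct takes on average 10/(10-k) boxes.
Sum over k = 6,...,9: E = 10/4 + 10/3 + 10/2 + 10/1 = 20.8333.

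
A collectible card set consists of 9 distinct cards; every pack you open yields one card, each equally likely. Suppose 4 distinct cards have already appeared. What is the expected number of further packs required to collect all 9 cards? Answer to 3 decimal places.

20.550

The wait to go from k to k+1 distinct cards is geometric with mean 9/(9-k).
Sum over k = 4,...,8: E = 9/5 + 9/4 + 9/3 + 9/2 + 9/1 = 20.5500.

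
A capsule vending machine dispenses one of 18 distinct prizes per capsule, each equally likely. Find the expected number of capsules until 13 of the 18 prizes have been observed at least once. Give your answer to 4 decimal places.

With k distinct prizes already seen, the next new one arrives after an expected 18/(18-k) capsules.
Sum over k = 0,...,12: E = 18/18 + 18/17 + 18/16 + ... + 18/7 + 18/6 = 21.81195.

21.8119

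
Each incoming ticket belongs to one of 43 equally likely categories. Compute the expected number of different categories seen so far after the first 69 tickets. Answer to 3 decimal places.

For each category, P(seen in 69 tickets) = 1 - (42/43)^69 = 0.8028.
By linearity of expectation, E[distinct seen] = 43·(1 - (42/43)^69) = 34.5210.

34.521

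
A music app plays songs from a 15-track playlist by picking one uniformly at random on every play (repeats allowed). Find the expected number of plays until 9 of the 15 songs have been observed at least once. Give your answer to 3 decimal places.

With k distinct songs already seen, the next new one arrives after an expected 15/(15-k) plays.
Sum over k = 0,...,8: E = 15/15 + 15/14 + 15/13 + ... + 15/8 + 15/7 = 13.0234.

13.023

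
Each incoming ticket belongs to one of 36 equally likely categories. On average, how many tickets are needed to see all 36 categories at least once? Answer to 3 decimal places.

The wait to go from k to k+1 distinct categories is geometric with mean 36/(36-k).
E[T] = 36/36 + 36/35 + 36/34 + ... + 36/2 + 36/1 = 36·H_{36}.
H_{36} = 4.1746, so E[T] = 150.2841.

150.284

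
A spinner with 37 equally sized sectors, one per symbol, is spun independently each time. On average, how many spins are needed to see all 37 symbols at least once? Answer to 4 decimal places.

155.4587

After k distinct symbols have appeared, the next spin gives a new one with probability (37-k)/37, so the expected wait for the (k+1)-th is 37/(37-k).
E[T] = 37/37 + 37/36 + 37/35 + ... + 37/2 + 37/1 = 37·H_{37}.
H_{37} = 4.20159, so E[T] = 155.45869.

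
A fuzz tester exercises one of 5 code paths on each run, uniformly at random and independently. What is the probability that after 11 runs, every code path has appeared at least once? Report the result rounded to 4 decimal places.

0.6064

Let A_i be the event that code path i is missing after 11 runs. By inclusion–exclusion on the A_i,
P(all seen) = Σ_{j=0}^{5} (-1)^j C(5,j)((5-j)/5)^11
= 1.00000 - 0.42950 + 0.03628 - 0.00042 + 0.00000 - 0.00000
= 0.60636.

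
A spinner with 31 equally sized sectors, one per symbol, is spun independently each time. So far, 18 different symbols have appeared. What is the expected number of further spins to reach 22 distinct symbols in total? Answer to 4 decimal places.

The wait to go from k to k+1 distinct symbols is geometric with mean 31/(31-k).
Sum over k = 18,...,21: E = 31/13 + 31/12 + 31/11 + 31/10 = 10.88613.

10.8861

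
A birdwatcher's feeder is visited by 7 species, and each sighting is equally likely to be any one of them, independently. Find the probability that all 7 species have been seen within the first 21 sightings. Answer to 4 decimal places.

By inclusion–exclusion over which species are missing,
P(all seen) = Σ_{j=0}^{7} (-1)^j C(7,j)((7-j)/7)^21
= 1.00000 - 0.27493 + 0.01793 - 0.00028 + 0.00000 - 0.00000 + 0.00000 - 0.00000
= 0.74273.

0.7427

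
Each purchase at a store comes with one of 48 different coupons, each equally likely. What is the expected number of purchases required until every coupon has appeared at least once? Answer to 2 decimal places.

The wait to go from k to k+1 distinct coupons is geometric with mean 48/(48-k).
E[T] = 48/48 + 48/47 + 48/46 + ... + 48/2 + 48/1 = 48·H_{48}.
H_{48} = 4.459, so E[T] = 214.022.

214.02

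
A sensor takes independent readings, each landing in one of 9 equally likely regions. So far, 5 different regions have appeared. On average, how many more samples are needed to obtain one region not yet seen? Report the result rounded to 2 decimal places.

Each sample yields a new region with probability (9-5)/9 = 4/9, so the wait is geometric with mean 9/4.
E = 9/4 = 2.250.

2.25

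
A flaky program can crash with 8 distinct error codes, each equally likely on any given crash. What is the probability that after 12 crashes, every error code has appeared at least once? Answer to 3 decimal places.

Let A_i be the event that error code i is missing after 12 crashes. By inclusion–exclusion on the A_i,
P(all seen) = Σ_{j=0}^{8} (-1)^j C(8,j)((8-j)/8)^12
= 1.0000 - 1.6113 + 0.8869 - 0.1990 + 0.0171 - 0.0004 + 0.0000 - 0.0000 + 0.0000
= 0.0933.

0.093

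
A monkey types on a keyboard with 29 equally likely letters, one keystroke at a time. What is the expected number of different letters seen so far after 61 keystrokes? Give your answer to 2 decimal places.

For each letter, P(seen in 61 keystrokes) = 1 - (28/29)^61 = 0.882.
By linearity of expectation, E[distinct seen] = 29·(1 - (28/29)^61) = 25.590.

25.59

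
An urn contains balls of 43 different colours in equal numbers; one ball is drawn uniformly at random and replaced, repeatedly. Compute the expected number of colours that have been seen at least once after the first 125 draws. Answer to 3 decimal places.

For each colour, P(seen in 125 draws) = 1 - (42/43)^125 = 0.9472.
By linearity of expectation, E[distinct seen] = 43·(1 - (42/43)^125) = 40.7298.

40.730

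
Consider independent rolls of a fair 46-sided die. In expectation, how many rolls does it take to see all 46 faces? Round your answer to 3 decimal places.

203.168

After k distinct faces have appeared, the next roll gives a new one with probability (46-k)/46, so the expected wait for the (k+1)-th is 46/(46-k).
E[T] = 46/46 + 46/45 + 46/44 + ... + 46/2 + 46/1 = 46·H_{46}.
H_{46} = 4.4167, so E[T] = 203.1676.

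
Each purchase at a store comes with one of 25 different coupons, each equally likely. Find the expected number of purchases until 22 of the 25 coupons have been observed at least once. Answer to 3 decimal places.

49.566

Going from k to k+1 distinct takes a geometric number of purchases with mean 25/(25-k).
Sum over k = 0,...,21: E = 25/25 + 25/24 + 25/23 + ... + 25/5 + 25/4 = 49.5656.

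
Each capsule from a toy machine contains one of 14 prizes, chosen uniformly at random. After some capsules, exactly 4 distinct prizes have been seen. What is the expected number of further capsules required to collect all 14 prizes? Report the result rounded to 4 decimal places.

With k distinct prizes already seen, the next new one takes an expected 14/(14-k) capsules.
Sum over k = 4,...,13: E = 14/10 + 14/9 + 14/8 + ... + 14/2 + 14/1 = 41.00556.

41.0056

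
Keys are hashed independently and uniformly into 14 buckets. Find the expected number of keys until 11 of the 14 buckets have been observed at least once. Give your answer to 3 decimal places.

19.855

Going from k to k+1 distinct takes a geometric number of keys with mean 14/(14-k).
Sum over k = 0,...,10: E = 14/14 + 14/13 + 14/12 + ... + 14/5 + 14/4 = 19.8552.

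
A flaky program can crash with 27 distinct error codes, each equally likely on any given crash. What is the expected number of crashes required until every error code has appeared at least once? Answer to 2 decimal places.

105.07

After k distinct error codes have appeared, the next crash gives a new one with probability (27-k)/27, so the expected wait for the (k+1)-th is 27/(27-k).
E[T] = 27/27 + 27/26 + 27/25 + ... + 27/2 + 27/1 = 27·H_{27}.
H_{27} = 3.891, so E[T] = 105.069.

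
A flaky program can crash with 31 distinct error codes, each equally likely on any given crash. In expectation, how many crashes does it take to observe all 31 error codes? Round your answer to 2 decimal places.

Split into phases: going from k distinct to k+1 distinct takes on average 31/(31-k) crashes.
E[T] = 31/31 + 31/30 + 31/29 + ... + 31/2 + 31/1 = 31·H_{31}.
H_{31} = 4.027, so E[T] = 124.845.

124.84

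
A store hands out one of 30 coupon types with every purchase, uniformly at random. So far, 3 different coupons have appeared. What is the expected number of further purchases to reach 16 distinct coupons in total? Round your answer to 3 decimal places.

The wait to go from k to k+1 distinct coupons is geometric with mean 30/(30-k).
Sum over k = 3,...,15: E = 30/27 + 30/26 + 30/25 + ... + 30/16 + 30/15 = 19.1968.

19.197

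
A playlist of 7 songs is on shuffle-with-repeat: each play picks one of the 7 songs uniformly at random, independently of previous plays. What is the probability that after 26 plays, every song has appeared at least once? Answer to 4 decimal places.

By inclusion–exclusion over which songs are missing,
P(all seen) = Σ_{j=0}^{7} (-1)^j C(7,j)((7-j)/7)^26
= 1.00000 - 0.12720 + 0.00333 - 0.00002 + 0.00000 - 0.00000 + 0.00000 - 0.00000
= 0.87612.

0.8761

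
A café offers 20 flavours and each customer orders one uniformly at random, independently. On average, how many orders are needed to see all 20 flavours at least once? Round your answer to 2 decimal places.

After k distinct flavours have appeared, the next order gives a new one with probability (20-k)/20, so the expected wait for the (k+1)-th is 20/(20-k).
E[T] = 20/20 + 20/19 + 20/18 + ... + 20/2 + 20/1 = 20·H_{20}.
H_{20} = 3.598, so E[T] = 71.955.

71.95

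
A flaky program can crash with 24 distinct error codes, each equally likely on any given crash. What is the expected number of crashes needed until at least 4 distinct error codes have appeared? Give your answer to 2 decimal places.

Going from k to k+1 distinct takes a geometric number of crashes with mean 24/(24-k).
Sum over k = 0,...,3: E = 24/24 + 24/23 + 24/22 + 24/21 = 4.277.

4.28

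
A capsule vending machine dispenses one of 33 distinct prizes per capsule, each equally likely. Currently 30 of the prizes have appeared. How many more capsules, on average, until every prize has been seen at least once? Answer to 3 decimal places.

60.500

The wait to go from k to k+1 distinct prizes is geometric with mean 33/(33-k).
Sum over k = 30,...,32: E = 33/3 + 33/2 + 33/1 = 60.5000.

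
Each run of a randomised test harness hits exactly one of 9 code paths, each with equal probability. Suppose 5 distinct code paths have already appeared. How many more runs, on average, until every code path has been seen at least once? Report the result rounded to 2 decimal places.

18.75

From k distinct to k+1 distinct takes on average 9/(9-k) runs.
Sum over k = 5,...,8: E = 9/4 + 9/3 + 9/2 + 9/1 = 18.750.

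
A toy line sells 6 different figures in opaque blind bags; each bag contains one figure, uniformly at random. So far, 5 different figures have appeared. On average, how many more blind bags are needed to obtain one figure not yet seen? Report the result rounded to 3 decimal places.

Each blind bag yields a new figure with probability (6-5)/6 = 1/6, so the wait is geometric with mean 6/1.
E = 6/1 = 6.0000.

6.000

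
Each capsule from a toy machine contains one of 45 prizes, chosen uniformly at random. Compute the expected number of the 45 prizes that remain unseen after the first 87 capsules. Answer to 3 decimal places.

6.370

For each prize, P(unseen after 87) = (44/45)^87 = 0.1415.
By linearity of expectation, E[unseen] = 45·(44/45)^87 = 6.3695.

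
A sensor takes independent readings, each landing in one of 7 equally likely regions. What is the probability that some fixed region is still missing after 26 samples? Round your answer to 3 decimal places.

On each sample the fixed region fails to appear with probability 6/7.
P(still missing after 26) = (6/7)^26 = 0.0182.

0.018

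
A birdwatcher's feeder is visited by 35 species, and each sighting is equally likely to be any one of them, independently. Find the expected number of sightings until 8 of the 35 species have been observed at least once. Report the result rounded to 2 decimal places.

With k distinct species already seen, the next new one arrives after an expected 35/(35-k) sightings.
Sum over k = 0,...,7: E = 35/35 + 35/34 + 35/33 + ... + 35/29 + 35/28 = 8.936.

8.94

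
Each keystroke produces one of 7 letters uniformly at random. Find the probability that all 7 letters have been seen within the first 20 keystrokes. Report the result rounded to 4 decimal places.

Let A_i be the event that letter i is missing after 20 keystrokes. By inclusion–exclusion on the A_i,
P(all seen) = Σ_{j=0}^{7} (-1)^j C(7,j)((7-j)/7)^20
= 1.00000 - 0.32075 + 0.02510 - 0.00048 + 0.00000 - 0.00000 + 0.00000 - 0.00000
= 0.70387.

0.7039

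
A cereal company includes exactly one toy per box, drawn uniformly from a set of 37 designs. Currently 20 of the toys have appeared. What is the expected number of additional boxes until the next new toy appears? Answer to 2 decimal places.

The number of boxes until the next new toy is geometric with success probability 17/37, so its mean is 37/17.
E = 37/17 = 2.176.

2.18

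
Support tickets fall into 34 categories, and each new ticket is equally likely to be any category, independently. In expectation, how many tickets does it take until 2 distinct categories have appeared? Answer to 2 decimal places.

2.03

With k distinct categories already seen, the next new one arrives after an expected 34/(34-k) tickets.
Sum over k = 0,...,1: E = 34/34 + 34/33 = 2.030.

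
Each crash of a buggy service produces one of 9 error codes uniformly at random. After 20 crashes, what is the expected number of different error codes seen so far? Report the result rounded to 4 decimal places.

8.1465

For each error code, P(seen in 20 crashes) = 1 - (8/9)^20 = 0.90517.
By linearity of expectation, E[distinct seen] = 9·(1 - (8/9)^20) = 8.14652.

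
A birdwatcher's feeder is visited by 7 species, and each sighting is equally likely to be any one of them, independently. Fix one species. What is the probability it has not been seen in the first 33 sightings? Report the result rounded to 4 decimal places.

On each sighting the fixed species fails to appear with probability 6/7.
P(still missing after 33) = (6/7)^33 = 0.00618.

0.0062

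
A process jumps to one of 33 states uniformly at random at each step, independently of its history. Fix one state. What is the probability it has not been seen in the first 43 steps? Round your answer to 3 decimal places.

On each step the fixed state fails to appear with probability 32/33.
P(still missing after 43) = (32/33)^43 = 0.2663.

0.266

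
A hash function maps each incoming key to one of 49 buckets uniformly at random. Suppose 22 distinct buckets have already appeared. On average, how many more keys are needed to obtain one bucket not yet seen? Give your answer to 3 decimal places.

1.815

Each key yields a new bucket with probability (49-22)/49 = 27/49, so the wait is geometric with mean 49/27.
E = 49/27 = 1.8148.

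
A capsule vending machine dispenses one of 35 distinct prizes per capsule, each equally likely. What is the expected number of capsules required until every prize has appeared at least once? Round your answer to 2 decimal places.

After k distinct prizes have appeared, the next capsule gives a new one with probability (35-k)/35, so the expected wait for the (k+1)-th is 35/(35-k).
E[T] = 35/35 + 35/34 + 35/33 + ... + 35/2 + 35/1 = 35·H_{35}.
H_{35} = 4.147, so E[T] = 145.137.

145.14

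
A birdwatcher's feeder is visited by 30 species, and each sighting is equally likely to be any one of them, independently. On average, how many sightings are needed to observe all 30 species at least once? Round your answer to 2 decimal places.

119.85

After k distinct species have appeared, the next sighting gives a new one with probability (30-k)/30, so the expected wait for the (k+1)-th is 30/(30-k).
E[T] = 30/30 + 30/29 + 30/28 + ... + 30/2 + 30/1 = 30·H_{30}.
H_{30} = 3.995, so E[T] = 119.850.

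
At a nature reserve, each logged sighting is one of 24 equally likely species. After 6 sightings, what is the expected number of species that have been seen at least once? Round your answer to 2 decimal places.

5.41

For each species, P(seen in 6 sightings) = 1 - (23/24)^6 = 0.225.
By linearity of expectation, E[distinct seen] = 24·(1 - (23/24)^6) = 5.409.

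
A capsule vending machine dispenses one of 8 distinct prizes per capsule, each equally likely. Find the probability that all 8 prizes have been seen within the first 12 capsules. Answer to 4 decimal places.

By inclusion–exclusion over which prizes are missing,
P(all seen) = Σ_{j=0}^{8} (-1)^j C(8,j)((8-j)/8)^12
= 1.00000 - 1.61134 + 0.88694 - 0.19895 + 0.01709 - 0.00043 + 0.00000 - 0.00000 + 0.00000
= 0.09331.

0.0933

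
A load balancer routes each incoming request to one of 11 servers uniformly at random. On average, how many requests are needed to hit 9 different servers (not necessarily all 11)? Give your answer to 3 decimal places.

With k distinct servers already seen, the next new one arrives after an expected 11/(11-k) requests.
Sum over k = 0,...,8: E = 11/11 + 11/10 + 11/9 + ... + 11/4 + 11/3 = 16.7187.

16.719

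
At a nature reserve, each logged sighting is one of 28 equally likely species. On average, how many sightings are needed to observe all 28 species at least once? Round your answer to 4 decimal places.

After k distinct species have appeared, the next sighting gives a new one with probability (28-k)/28, so the expected wait for the (k+1)-th is 28/(28-k).
E[T] = 28/28 + 28/27 + 28/26 + ... + 28/2 + 28/1 = 28·H_{28}.
H_{28} = 3.92717, so E[T] = 109.96079.

109.9608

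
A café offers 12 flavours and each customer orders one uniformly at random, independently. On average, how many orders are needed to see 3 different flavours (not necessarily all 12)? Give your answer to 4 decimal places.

With k distinct flavours already seen, the next new one arrives after an expected 12/(12-k) orders.
Sum over k = 0,...,2: E = 12/12 + 12/11 + 12/10 = 3.29091.

3.2909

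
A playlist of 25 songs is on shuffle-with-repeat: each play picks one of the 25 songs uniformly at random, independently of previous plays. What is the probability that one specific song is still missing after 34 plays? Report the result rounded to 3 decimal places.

Each play misses the fixed song with probability (25-1)/25 = 24/25, independently.
P(still missing after 34) = (24/25)^34 = 0.2496.

0.250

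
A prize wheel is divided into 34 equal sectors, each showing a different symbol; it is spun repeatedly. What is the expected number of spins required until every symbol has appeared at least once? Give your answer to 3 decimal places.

The wait to go from k to k+1 distinct symbols is geometric with mean 34/(34-k).
E[T] = 34/34 + 34/33 + 34/32 + ... + 34/2 + 34/1 = 34·H_{34}.
H_{34} = 4.1182, so E[T] = 140.0191.

140.019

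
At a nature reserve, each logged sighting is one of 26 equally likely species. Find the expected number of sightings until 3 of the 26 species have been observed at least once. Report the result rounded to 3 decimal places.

3.123

With k distinct species already seen, the next new one arrives after an expected 26/(26-k) sightings.
Sum over k = 0,...,2: E = 26/26 + 26/25 + 26/24 = 3.1233.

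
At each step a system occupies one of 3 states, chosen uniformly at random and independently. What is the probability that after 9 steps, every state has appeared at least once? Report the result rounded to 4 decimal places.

0.9221

Let A_i be the event that state i is missing after 9 steps. By inclusion–exclusion on the A_i,
P(all seen) = Σ_{j=0}^{3} (-1)^j C(3,j)((3-j)/3)^9
= 1.00000 - 0.07804 + 0.00015 - 0.00000
= 0.92212.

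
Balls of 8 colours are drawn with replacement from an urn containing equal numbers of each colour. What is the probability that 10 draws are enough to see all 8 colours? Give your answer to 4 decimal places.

By inclusion–exclusion over which colours are missing,
P(all seen) = Σ_{j=0}^{8} (-1)^j C(8,j)((8-j)/8)^10
= 1.00000 - 2.10460 + 1.57678 - 0.50932 + 0.06836 - 0.00308 + 0.00003 - 0.00000 + 0.00000
= 0.02816.

0.0282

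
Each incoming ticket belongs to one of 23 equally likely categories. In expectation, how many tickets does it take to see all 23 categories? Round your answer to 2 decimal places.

85.89

The wait to go from k to k+1 distinct categories is geometric with mean 23/(23-k).
E[T] = 23/23 + 23/22 + 23/21 + ... + 23/2 + 23/1 = 23·H_{23}.
H_{23} = 3.734, so E[T] = 85.889.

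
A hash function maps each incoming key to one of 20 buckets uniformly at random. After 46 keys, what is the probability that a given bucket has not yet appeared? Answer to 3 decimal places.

0.094

Each key misses the fixed bucket with probability (20-1)/20 = 19/20, independently.
P(still missing after 46) = (19/20)^46 = 0.0945.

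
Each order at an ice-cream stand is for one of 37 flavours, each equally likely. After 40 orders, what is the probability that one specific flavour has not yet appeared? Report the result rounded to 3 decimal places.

Each order misses the fixed flavour with probability (37-1)/37 = 36/37, independently.
P(still missing after 40) = (36/37)^40 = 0.3342.

0.334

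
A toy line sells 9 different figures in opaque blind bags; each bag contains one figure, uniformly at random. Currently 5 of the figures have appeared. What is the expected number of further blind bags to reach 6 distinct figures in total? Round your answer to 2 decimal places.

From k distinct to k+1 distinct takes on average 9/(9-k) blind bags.
Only the k = 5 term is needed: E = 9/4 = 2.250.

2.25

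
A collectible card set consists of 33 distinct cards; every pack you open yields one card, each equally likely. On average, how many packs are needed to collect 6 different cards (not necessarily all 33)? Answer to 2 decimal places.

With k distinct cards already seen, the next new one arrives after an expected 33/(33-k) packs.
Sum over k = 0,...,5: E = 33/33 + 33/32 + 33/31 + 33/30 + 33/29 + 33/28 = 6.512.

6.51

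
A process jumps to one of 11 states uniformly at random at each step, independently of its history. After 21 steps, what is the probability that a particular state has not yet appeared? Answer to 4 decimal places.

0.1351

Each step misses the fixed state with probability (11-1)/11 = 10/11, independently.
P(still missing after 21) = (10/11)^21 = 0.13513.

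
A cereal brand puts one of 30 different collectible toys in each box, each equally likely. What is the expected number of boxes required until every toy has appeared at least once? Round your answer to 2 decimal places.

119.85

The wait to go from k to k+1 distinct toys is geometric with mean 30/(30-k).
E[T] = 30/30 + 30/29 + 30/28 + ... + 30/2 + 30/1 = 30·H_{30}.
H_{30} = 3.995, so E[T] = 119.850.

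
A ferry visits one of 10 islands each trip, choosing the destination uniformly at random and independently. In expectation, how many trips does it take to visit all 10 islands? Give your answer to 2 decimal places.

Split into phases: going from k distinct to k+1 distinct takes on average 10/(10-k) trips.
E[T] = 10/10 + 10/9 + 10/8 + ... + 10/2 + 10/1 = 10·H_{10}.
H_{10} = 2.929, so E[T] = 29.290.

29.29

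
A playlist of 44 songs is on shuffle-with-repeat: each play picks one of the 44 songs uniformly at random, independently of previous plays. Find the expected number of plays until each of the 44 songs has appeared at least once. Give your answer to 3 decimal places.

192.400

Split into phases: going from k distinct to k+1 distinct takes on average 44/(44-k) plays.
E[T] = 44/44 + 44/43 + 44/42 + ... + 44/2 + 44/1 = 44·H_{44}.
H_{44} = 4.3727, so E[T] = 192.3999.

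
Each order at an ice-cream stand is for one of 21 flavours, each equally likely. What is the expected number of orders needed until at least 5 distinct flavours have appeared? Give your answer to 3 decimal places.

Going from k to k+1 distinct takes a geometric number of orders with mean 21/(21-k).
Sum over k = 0,...,4: E = 21/21 + 21/20 + 21/19 + 21/18 + 21/17 = 5.5572.

5.557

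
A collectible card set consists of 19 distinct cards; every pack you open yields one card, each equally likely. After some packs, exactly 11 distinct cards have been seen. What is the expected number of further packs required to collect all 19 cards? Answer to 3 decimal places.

51.639

The wait to go from k to k+1 distinct cards is geometric with mean 19/(19-k).
Sum over k = 11,...,18: E = 19/8 + 19/7 + 19/6 + ... + 19/2 + 19/1 = 51.6393.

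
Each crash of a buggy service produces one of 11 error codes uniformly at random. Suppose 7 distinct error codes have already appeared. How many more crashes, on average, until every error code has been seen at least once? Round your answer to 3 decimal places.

With k distinct error codes already seen, the next new one takes an expected 11/(11-k) crashes.
Sum over k = 7,...,10: E = 11/4 + 11/3 + 11/2 + 11/1 = 22.9167.

22.917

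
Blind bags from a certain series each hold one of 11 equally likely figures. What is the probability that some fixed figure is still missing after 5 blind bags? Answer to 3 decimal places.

0.621

On each blind bag the fixed figure fails to appear with probability 10/11.
P(still missing after 5) = (10/11)^5 = 0.6209.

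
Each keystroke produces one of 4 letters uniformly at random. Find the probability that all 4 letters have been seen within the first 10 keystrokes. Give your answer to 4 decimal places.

Let A_i be the event that letter i is missing after 10 keystrokes. By inclusion–exclusion on the A_i,
P(all seen) = Σ_{j=0}^{4} (-1)^j C(4,j)((4-j)/4)^10
= 1.00000 - 0.22525 + 0.00586 - 0.00000 + 0.00000
= 0.78060.

0.7806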